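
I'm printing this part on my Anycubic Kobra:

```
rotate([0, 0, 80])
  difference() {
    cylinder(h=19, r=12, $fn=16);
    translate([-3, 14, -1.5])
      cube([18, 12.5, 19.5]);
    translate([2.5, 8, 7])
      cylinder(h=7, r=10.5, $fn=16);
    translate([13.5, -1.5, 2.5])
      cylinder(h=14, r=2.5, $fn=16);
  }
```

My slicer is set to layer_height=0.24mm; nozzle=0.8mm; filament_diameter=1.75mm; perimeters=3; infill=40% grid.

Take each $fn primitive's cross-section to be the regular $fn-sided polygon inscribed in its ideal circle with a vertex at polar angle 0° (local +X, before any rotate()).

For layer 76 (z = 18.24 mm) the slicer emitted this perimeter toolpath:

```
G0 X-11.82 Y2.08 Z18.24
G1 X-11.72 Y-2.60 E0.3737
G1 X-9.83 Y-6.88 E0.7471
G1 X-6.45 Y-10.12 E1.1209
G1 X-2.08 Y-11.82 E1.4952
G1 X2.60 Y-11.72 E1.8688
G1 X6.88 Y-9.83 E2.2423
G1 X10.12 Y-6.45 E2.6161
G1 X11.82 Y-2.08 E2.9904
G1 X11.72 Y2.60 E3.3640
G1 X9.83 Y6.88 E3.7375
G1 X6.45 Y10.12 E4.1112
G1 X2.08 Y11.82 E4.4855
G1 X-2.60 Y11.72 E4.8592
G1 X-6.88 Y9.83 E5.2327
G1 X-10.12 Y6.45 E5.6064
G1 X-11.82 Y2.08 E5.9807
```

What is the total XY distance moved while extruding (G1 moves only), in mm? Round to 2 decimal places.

Sum the Euclidean lengths of each G1 segment: total = 74.92 mm.

74.92 mm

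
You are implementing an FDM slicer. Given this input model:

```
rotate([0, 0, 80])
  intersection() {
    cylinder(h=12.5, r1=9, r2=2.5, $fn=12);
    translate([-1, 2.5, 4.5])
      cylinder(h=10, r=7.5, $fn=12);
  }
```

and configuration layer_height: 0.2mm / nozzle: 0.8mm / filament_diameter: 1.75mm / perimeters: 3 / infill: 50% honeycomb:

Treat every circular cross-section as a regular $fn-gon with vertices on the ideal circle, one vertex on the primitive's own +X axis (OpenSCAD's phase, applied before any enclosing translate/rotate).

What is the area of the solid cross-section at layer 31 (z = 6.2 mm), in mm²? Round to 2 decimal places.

At z = 6.2 mm: the cone contributes a regular 12-gon of circumradius 5.776 (interpolated between r1=9 and r2=2.5 at t=0.496) (area = (12/2)·5.776²·sin(360°/12) = 100.09 mm²); the cylinder at (-1, 2.5): section is a regular 12-gon, circumradius r=7.5 (area = (12/2)·7.500²·sin(360°/12) = 168.75 mm²); Taking the intersection: the r=7.5 cylinder at (-1, 2.5) partially overlaps the cone; clipping to the common part keeps 92.49 mm² — area = 92.49 mm²; (rotated 80° about Z; rotation is an isometry so areas/perimeters/island counts are preserved). Overall, the cross-section is a single solid region. Net area = 92.49 mm².

92.49 mm²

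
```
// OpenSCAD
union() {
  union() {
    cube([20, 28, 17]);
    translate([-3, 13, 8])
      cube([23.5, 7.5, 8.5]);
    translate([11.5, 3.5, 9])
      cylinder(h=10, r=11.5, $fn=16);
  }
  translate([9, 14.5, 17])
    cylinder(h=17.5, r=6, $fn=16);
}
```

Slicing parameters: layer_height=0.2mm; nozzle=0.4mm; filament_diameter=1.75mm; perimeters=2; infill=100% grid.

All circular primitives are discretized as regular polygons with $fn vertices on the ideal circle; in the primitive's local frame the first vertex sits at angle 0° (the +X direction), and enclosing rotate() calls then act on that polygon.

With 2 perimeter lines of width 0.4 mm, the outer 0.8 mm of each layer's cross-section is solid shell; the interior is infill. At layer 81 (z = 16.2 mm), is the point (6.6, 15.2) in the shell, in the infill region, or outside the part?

infill

At z = 16.2 mm: the cube is present — its section is the full 20×28 rectangle; the cube at (-3, 13) (footprint 23.5×7.5) is included at this height; the cylinder at (11.5, 3.5): section is a regular 16-gon, circumradius r=11.5; Taking the union: the regions partially overlap (shared area 406.57 mm²), so overlapping operands fuse into one piece — 1 connected region; the cylinder at (9, 14.5) is absent (z outside [17, 34.5]); Taking the union: only that combined region is present, so the union is just that shape — 1 connected region. Overall, the cross-section is a single solid region. The nearest boundary edge runs (0.00, 3.50)→(0.00, 13.00); distance from the point to it = 6.96 mm. The point is inside the cross-section and 6.96 mm from the nearest boundary — more than the 0.8 mm shell width (2 × 0.4), so it's in the infill interior.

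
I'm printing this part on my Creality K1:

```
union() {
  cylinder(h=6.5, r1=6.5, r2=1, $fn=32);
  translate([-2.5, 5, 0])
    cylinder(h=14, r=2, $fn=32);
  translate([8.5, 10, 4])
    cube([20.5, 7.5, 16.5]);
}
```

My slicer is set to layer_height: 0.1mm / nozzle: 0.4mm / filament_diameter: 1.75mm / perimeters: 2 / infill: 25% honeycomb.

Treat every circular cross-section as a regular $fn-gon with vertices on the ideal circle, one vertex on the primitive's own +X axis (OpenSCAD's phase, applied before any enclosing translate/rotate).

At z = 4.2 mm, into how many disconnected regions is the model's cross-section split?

At z = 4.2 mm: the cone contributes a regular 32-gon of circumradius 2.946 (interpolated between r1=6.5 and r2=1 at t=0.646); the r=2 cylinder at (-2.5, 5) contributes a regular 32-gon of circumradius 2; the cube at (8.5, 10) (footprint 20.5×7.5) is included at this height; Taking the union: the 3 present regions are separate (no shared area or edge), so areas and boundary lengths simply add and each stays a separate island — 3 connected regions. The result has 3 disconnected regions.

3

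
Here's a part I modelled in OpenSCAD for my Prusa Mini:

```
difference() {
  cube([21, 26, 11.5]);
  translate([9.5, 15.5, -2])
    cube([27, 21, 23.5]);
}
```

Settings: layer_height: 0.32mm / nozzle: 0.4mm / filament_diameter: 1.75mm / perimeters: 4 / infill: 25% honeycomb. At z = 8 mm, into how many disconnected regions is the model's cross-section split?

1

At z = 8 mm: the cube is present — its section is the full 21×26 rectangle; the cube at (9.5, 15.5) (footprint 27×21) is included at this height; Taking the first minus the rest: starting from the 21×26 cube, the 27×21 cube at (9.5, 15.5) partially overlaps it — only the 120.75 mm² overlap (of its 567.00 mm²) is removed, clipping the outline — 1 connected region. The result has 1 disconnected region.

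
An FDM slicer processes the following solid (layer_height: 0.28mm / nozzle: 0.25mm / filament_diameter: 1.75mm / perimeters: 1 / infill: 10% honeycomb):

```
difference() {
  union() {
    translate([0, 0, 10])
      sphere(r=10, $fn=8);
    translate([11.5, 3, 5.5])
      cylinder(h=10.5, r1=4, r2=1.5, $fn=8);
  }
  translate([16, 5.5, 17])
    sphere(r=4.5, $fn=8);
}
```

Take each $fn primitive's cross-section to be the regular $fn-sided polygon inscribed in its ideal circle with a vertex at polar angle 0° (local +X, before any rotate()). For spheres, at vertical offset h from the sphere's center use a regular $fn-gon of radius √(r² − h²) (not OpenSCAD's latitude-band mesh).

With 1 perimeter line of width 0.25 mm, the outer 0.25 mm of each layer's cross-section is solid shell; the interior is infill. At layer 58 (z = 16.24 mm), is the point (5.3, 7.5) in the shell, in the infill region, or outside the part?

At z = 16.24 mm: the sphere: section is a regular 8-gon, circumradius = √(r²−h²) = √(10²−6.24²) = 7.814; the cone at (11.5, 3) is absent (z outside [5.5, 16]); Taking the union: only the r=10 sphere is present, so the union is just that shape — 1 connected region; the r=4.5 sphere at (16, 5.5) slices to a regular 8-gon of circumradius 4.435 (√(r²−h²) with h=0.76 from center); Taking the first minus the rest: starting from the result so far, the r=4.5 sphere at (16, 5.5) misses the remaining region (no effect) — 1 connected region. Overall, the cross-section is a single solid region. The nearest boundary edge runs (0.00, 7.81)→(5.53, 5.53); distance from the point to it = 1.74 mm. The point is not inside any of the regions above, so it lies outside the cross-section (1.74 mm from the nearest boundary).

outside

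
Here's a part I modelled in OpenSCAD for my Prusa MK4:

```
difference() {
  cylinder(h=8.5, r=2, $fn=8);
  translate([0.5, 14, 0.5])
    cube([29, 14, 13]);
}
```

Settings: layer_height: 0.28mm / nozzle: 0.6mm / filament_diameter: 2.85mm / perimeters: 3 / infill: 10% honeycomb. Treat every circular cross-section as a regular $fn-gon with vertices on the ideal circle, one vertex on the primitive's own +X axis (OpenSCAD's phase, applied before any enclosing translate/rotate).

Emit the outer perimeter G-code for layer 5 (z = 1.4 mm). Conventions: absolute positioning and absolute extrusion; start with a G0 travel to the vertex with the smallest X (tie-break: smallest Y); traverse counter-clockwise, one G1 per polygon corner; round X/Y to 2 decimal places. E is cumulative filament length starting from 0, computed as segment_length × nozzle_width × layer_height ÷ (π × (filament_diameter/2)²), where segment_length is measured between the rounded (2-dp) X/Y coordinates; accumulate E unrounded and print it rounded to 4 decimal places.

G0 X-2.00 Y0.00 Z1.40
G1 X-1.41 Y-1.41 E0.0403
G1 X0.00 Y-2.00 E0.0805
G1 X1.41 Y-1.41 E0.1208
G1 X2.00 Y0.00 E0.1610
G1 X1.41 Y1.41 E0.2013
G1 X0.00 Y2.00 E0.2415
G1 X-1.41 Y1.41 E0.2818
G1 X-2.00 Y0.00 E0.3220

At z = 1.4 mm: the r=2 cylinder contributes a regular 8-gon of circumradius 2; the cube at (0.5, 14) (footprint 29×14) is included at this height; Subtracting the remaining from the first: starting from the r=2 cylinder, the 29×14 cube at (0.5, 14) misses the remaining region (no effect) — 1 connected region. The outline is a single polygon with 8 vertices. Extrusion per mm of travel: 0.6 × 0.28 / (π × 1.425²) = 0.026335. Accumulating E over each segment gives final E = 0.3220.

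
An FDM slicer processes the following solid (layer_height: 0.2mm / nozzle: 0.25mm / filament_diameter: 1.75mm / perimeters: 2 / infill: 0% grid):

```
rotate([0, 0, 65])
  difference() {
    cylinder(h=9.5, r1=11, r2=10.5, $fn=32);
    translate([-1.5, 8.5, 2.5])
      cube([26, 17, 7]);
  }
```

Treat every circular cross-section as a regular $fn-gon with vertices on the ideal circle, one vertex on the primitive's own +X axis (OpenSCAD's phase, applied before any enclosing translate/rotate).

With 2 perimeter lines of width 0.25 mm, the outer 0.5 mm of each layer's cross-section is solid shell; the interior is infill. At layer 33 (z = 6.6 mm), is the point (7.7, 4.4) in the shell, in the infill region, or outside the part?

At z = 6.6 mm: the cone: at t=0.695 of its height the radius interpolates to r₁+(r₂−r₁)t = 10.653, giving a regular 32-gon of that circumradius; the 26×17 cube at (-1.5, 8.5) contributes its full rectangle; Subtracting the remaining from the first: starting from the cone, the 26×17 cube at (-1.5, 8.5) partially overlaps it — only the 12.31 mm² overlap (of its 442.00 mm²) is removed, clipping the outline — 1 connected region; (whole slice rotated 65° about Z — lengths, areas and connectivity unchanged). Overall, the cross-section is a single solid region. Undo the 65° rotation: the query point maps to (7.242, -5.119) in the un-rotated model frame. The nearest boundary edge runs (8.86, -5.92)→(7.53, -7.53); distance from the point to it = 1.76 mm. The point is inside the cross-section and 1.76 mm from the nearest boundary — more than the 0.5 mm shell width (2 × 0.25), so it's in the infill interior.

infill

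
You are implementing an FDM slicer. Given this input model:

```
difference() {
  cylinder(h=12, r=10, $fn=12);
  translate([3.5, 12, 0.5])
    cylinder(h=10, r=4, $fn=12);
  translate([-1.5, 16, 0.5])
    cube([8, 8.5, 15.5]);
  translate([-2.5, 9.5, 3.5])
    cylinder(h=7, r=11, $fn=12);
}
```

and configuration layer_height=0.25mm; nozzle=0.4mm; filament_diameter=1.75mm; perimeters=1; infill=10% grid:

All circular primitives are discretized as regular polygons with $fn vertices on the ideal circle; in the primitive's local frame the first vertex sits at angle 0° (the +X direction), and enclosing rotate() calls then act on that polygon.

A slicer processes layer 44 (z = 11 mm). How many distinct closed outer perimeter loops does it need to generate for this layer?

1

At z = 11 mm: the r=10 cylinder gives a regular 12-gon of circumradius 10 (constant along its height); the cylinder at (3.5, 12) is absent (z outside [0.5, 10.5]); the cube at (-1.5, 16) (footprint 8×8.5) is included at this height; the cylinder at (-2.5, 9.5) is absent (z outside [3.5, 10.5]); Taking the first minus the rest: starting from the r=10 cylinder, the 8×8.5 cube at (-1.5, 16) misses the remaining region (no effect) — 1 connected region. The result has 1 disconnected region.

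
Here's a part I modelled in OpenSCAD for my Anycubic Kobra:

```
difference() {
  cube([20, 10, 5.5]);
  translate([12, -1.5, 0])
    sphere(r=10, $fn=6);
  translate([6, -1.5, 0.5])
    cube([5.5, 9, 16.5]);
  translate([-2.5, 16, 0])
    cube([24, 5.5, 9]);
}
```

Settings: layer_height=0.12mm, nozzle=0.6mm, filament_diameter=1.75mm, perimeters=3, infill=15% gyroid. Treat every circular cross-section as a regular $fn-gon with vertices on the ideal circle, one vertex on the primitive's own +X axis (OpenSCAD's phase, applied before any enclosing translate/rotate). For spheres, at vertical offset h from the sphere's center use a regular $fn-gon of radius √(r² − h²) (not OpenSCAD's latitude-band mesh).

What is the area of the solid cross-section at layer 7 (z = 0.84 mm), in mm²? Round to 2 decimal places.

At z = 0.84 mm: the 20×10 cube contributes its full rectangle (area 200.00 mm²); the sphere at (12, -1.5): section is a regular 6-gon, circumradius = √(r²−h²) = √(10²−0.84²) = 9.965 (area = (6/2)·9.965²·sin(360°/6) = 257.97 mm²); the cube at (6, -1.5) is present — its section is the full 5.5×9 rectangle (area 49.50 mm²); the 24×5.5 cube at (-2.5, 16) contributes its full rectangle (area 132.00 mm²); Taking the first minus the rest: starting from the 20×10 cube (200.00 mm²), the r=10 sphere at (12, -1.5) partially overlaps it — only the 99.35 mm² overlap (of its 257.97 mm²) is removed, clipping the outline; the 5.5×9 cube at (6, -1.5) partially overlaps it — only the 2.93 mm² overlap (of its 49.50 mm²) is removed, clipping the outline; the 24×5.5 cube at (-2.5, 16) misses the remaining region (no effect) — area = 97.72 mm². Overall, the cross-section is a single solid region. Net area = 97.72 mm².

97.72 mm²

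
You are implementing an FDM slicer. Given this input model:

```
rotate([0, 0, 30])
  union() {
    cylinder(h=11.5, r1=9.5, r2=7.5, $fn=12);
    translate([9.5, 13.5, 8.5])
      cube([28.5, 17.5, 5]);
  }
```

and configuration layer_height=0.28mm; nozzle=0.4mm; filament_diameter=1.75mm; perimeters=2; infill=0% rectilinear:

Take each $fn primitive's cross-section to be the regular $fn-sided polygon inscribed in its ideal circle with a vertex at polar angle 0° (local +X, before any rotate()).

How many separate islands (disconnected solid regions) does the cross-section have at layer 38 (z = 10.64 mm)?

At z = 10.64 mm: the cone (r1=9.5→r2=7.5) has section circumradius 7.650 here — a regular 12-gon; the cube at (9.5, 13.5) (footprint 28.5×17.5) is included at this height; Taking the union: the 2 present regions are separate (no shared area or edge), so areas and boundary lengths simply add and each stays a separate island — 2 connected regions; (whole slice rotated 30° about Z — lengths, areas and connectivity unchanged). Overall, the cross-section has 2 separate islands. Island count = 2.

2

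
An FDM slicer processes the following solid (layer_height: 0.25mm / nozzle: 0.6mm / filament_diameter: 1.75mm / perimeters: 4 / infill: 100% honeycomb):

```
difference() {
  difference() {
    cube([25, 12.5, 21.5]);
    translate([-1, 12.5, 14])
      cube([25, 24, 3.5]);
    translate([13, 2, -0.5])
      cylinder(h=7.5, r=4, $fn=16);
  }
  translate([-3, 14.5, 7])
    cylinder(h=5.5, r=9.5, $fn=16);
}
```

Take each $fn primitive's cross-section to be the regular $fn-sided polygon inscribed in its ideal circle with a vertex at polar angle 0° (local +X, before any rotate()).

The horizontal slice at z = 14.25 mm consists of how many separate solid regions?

At z = 14.25 mm: the 25×12.5 cube contributes its full rectangle; the cube at (-1, 12.5) is present — its section is the full 25×24 rectangle; the cylinder at (13, 2) is not intersected at this z (z outside [-0.5, 7]); After the difference (first − rest): starting from the 25×12.5 cube, the 25×24 cube at (-1, 12.5) misses the remaining region (no effect) — 1 connected region; the cylinder at (-3, 14.5) is absent (z outside [7, 12.5]); Subtracting the remaining from the first: none of the subtracted shapes is present at this height, so the result so far is unchanged — 1 connected region. The result has 1 disconnected region.

1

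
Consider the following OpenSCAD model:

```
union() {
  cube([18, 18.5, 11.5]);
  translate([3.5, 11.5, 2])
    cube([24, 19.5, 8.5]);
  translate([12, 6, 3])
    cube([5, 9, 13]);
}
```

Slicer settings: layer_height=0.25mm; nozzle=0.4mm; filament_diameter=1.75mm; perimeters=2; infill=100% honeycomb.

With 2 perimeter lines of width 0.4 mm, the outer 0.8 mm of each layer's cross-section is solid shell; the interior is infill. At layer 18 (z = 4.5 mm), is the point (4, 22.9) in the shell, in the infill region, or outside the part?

shell

At z = 4.5 mm: the 18×18.5 cube contributes its full rectangle; the cube at (3.5, 11.5) (footprint 24×19.5) is included at this height; the cube at (12, 6) (footprint 5×9) is included at this height; Taking the union: the regions partially overlap (shared area 146.50 mm²), so overlapping operands fuse into one piece — 1 connected region. Overall, the cross-section is a single solid region. The nearest boundary edge runs (3.50, 18.50)→(3.50, 31.00); distance from the point to it = 0.50 mm. The point is inside the cross-section, 0.50 mm from the nearest boundary — within the 0.8 mm shell band (2 × 0.4).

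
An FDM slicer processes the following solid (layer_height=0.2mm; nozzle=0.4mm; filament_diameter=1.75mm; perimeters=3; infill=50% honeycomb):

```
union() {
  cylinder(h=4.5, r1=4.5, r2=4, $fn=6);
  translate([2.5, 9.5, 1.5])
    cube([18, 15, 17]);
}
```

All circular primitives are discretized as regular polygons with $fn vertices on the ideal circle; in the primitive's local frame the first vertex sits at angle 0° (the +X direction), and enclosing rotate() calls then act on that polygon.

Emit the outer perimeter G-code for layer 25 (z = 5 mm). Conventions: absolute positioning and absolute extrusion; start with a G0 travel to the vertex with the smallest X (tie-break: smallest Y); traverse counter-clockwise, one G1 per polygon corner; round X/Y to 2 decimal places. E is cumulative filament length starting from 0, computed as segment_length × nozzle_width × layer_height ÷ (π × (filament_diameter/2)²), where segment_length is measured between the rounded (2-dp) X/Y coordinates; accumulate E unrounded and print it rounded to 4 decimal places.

G0 X2.50 Y9.50 Z5.00
G1 X20.50 Y9.50 E0.5987
G1 X20.50 Y24.50 E1.0976
G1 X2.50 Y24.50 E1.6963
G1 X2.50 Y9.50 E2.1952

At z = 5 mm: the cone is absent (z outside [0, 4.5]); the cube at (2.5, 9.5) is present — its section is the full 18×15 rectangle; Combining (union): only the 18×15 cube at (2.5, 9.5) is present, so the union is just that shape — 1 connected region. The outline is a single polygon with 4 vertices. Extrusion per mm of travel: 0.4 × 0.2 / (π × 0.875²) = 0.033260. Accumulating E over each segment gives final E = 2.1952.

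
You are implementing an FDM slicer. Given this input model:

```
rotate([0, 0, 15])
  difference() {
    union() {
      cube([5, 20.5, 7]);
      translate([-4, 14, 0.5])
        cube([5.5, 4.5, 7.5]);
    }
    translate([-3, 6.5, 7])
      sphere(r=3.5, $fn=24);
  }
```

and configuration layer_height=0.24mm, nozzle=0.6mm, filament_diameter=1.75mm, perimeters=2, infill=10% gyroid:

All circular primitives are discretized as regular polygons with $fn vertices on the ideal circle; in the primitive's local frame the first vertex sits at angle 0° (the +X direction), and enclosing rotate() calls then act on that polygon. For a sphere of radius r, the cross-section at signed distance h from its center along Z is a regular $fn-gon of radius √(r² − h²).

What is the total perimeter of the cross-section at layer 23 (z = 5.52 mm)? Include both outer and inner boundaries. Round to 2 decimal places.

At z = 5.52 mm: the cube (footprint 5×20.5) is included at this height (perimeter 51.00 mm); the cube at (-4, 14) is present — its section is the full 5.5×4.5 rectangle (perimeter 20.00 mm); Combining (union): the regions partially overlap (shared area 6.75 mm²), so the edge portions inside another operand are dropped and the merged outline is re-measured after clipping — boundary = 59.00 mm; the r=3.5 sphere at (-3, 6.5) slices to a regular 24-gon of circumradius 3.172 (√(r²−h²) with h=1.48 from center) (perimeter = 2·24·3.172·sin(180°/24) = 19.87 mm); After the difference (first − rest): starting from that combined region, the r=3.5 sphere at (-3, 6.5) partially overlaps it — only the 0.20 mm² overlap (of its 31.24 mm²) is removed, clipping the outline — boundary = 59.04 mm; (rotated 15° about Z; rotation is an isometry so areas/perimeters/island counts are preserved). Overall, the cross-section is a single solid region. Total boundary length (outer) = 59.04 mm.

59.04 mm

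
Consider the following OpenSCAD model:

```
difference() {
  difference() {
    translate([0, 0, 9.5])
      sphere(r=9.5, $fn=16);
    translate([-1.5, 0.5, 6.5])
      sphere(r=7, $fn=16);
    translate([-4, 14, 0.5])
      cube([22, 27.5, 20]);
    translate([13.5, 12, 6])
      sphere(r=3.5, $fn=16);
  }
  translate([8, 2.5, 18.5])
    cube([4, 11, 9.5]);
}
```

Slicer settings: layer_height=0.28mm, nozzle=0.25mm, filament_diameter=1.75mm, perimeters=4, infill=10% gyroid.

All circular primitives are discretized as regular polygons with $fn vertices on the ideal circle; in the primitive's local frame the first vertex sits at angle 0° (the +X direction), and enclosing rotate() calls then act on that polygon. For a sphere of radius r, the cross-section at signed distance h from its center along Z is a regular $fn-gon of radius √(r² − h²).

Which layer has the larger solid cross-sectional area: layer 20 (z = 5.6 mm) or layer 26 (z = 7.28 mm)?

Layer 20 (z = 5.6): the r=9.5 sphere slices to a regular 16-gon of circumradius 8.663 (√(r²−h²) with h=3.9 from center) (area = (16/2)·8.663²·sin(360°/16) = 229.73 mm²); the r=7 sphere at (-1.5, 0.5) slices to a regular 16-gon of circumradius 6.942 (√(r²−h²) with h=0.9 from center) (area = (16/2)·6.942²·sin(360°/16) = 147.53 mm²); the cube at (-4, 14) is present — its section is the full 22×27.5 rectangle (area 605.00 mm²); the r=3.5 sphere at (13.5, 12) contributes a regular 16-gon of circumradius √(3.5²−0.4²) = 3.477 (area = (16/2)·3.477²·sin(360°/16) = 37.01 mm²); Taking the first minus the rest: starting from the r=9.5 sphere (229.73 mm²), the r=7 sphere at (-1.5, 0.5) lies wholly inside it (removes its full 147.53 mm² and its 43.34 mm outline becomes a hole wall); the 22×27.5 cube at (-4, 14) misses the remaining region (no effect); the r=3.5 sphere at (13.5, 12) misses the remaining region (no effect) — area = 82.20 mm²; the cube at (8, 2.5) does not reach this height (z outside [18.5, 28]); After the difference (first − rest): none of the subtracted shapes is present at this height, so that combined region is unchanged — area = 82.20 mm². So its area = 82.20 mm². Layer 26 (z = 7.28): the r=9.5 sphere slices to a regular 16-gon of circumradius 9.237 (√(r²−h²) with h=2.22 from center) (area = (16/2)·9.237²·sin(360°/16) = 261.21 mm²); the r=7 sphere at (-1.5, 0.5) contributes a regular 16-gon of circumradius √(7²−0.78²) = 6.956 (area = (16/2)·6.956²·sin(360°/16) = 148.15 mm²); the cube at (-4, 14) is present — its section is the full 22×27.5 rectangle (area 605.00 mm²); the r=3.5 sphere at (13.5, 12) contributes a regular 16-gon of circumradius √(3.5²−1.28²) = 3.258 (area = (16/2)·3.258²·sin(360°/16) = 32.49 mm²); After the difference (first − rest): starting from the r=9.5 sphere (261.21 mm²), the r=7 sphere at (-1.5, 0.5) lies wholly inside it (removes its full 148.15 mm² and its 43.43 mm outline becomes a hole wall); the 22×27.5 cube at (-4, 14) misses the remaining region (no effect); the r=3.5 sphere at (13.5, 12) misses the remaining region (no effect) — area = 113.06 mm²; the cube at (8, 2.5) is not intersected at this z (z outside [18.5, 28]); After the difference (first − rest): none of the subtracted shapes is present at this height, so that combined region is unchanged — area = 113.06 mm². So its area = 113.06 mm². Layer 26 is larger (113.06 vs 82.20 mm²).

layer 26 (z = 7.28 mm)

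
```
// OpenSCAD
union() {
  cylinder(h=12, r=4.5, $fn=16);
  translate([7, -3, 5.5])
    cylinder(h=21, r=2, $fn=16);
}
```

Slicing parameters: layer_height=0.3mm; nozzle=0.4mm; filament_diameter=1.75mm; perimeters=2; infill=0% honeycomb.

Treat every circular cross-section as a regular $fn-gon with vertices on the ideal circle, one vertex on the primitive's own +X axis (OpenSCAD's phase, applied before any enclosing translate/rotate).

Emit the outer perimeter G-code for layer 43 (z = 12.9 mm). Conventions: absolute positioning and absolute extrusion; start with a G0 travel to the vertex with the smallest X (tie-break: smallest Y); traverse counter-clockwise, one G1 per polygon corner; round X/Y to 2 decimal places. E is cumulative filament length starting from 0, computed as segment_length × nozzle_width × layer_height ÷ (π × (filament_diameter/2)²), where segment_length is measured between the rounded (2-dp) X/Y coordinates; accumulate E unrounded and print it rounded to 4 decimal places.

At z = 12.9 mm: the cylinder is not intersected at this z (z outside [0, 12]); the cylinder at (7, -3): section is a regular 16-gon, circumradius r=2; Merging all regions: only the r=2 cylinder at (7, -3) is present, so the union is just that shape — 1 connected region. The outline is a single polygon with 16 vertices. Extrusion per mm of travel: 0.4 × 0.3 / (π × 0.875²) = 0.049890. Accumulating E over each segment gives final E = 0.6231.

G0 X5.00 Y-3.00 Z12.90
G1 X5.15 Y-3.77 E0.0391
G1 X5.59 Y-4.41 E0.0779
G1 X6.23 Y-4.85 E0.1166
G1 X7.00 Y-5.00 E0.1558
G1 X7.77 Y-4.85 E0.1949
G1 X8.41 Y-4.41 E0.2337
G1 X8.85 Y-3.77 E0.2724
G1 X9.00 Y-3.00 E0.3115
G1 X8.85 Y-2.23 E0.3507
G1 X8.41 Y-1.59 E0.3894
G1 X7.77 Y-1.15 E0.4282
G1 X7.00 Y-1.00 E0.4673
G1 X6.23 Y-1.15 E0.5064
G1 X5.59 Y-1.59 E0.5452
G1 X5.15 Y-2.23 E0.5839
G1 X5.00 Y-3.00 E0.6231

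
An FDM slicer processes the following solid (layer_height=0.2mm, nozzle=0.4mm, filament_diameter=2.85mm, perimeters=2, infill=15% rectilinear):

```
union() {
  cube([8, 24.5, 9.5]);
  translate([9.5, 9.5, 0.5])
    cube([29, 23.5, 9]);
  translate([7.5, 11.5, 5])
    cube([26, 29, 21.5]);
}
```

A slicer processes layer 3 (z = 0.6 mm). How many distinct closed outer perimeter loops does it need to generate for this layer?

At z = 0.6 mm: the 8×24.5 cube contributes its full rectangle; the 29×23.5 cube at (9.5, 9.5) contributes its full rectangle; the cube at (7.5, 11.5) is not intersected at this z (z outside [5, 26.5]); Merging all regions: the 2 present regions are separate (no shared area or edge), so areas and boundary lengths simply add and each stays a separate island — 2 connected regions. The result has 2 disconnected regions.

2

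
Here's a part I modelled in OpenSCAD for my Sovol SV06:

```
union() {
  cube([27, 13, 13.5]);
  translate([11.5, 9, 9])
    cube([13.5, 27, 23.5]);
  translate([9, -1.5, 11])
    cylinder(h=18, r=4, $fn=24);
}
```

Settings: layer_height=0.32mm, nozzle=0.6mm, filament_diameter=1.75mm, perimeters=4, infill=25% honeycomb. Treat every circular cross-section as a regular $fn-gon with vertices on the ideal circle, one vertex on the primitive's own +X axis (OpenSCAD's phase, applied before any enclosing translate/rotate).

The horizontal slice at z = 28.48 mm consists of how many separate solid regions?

At z = 28.48 mm: the cube is absent (z outside [0, 13.5]); the 13.5×27 cube at (11.5, 9) contributes its full rectangle; the r=4 cylinder at (9, -1.5) gives a regular 24-gon of circumradius 4 (constant along its height); Taking the union: the 2 present regions are separate (no shared area or edge), so areas and boundary lengths simply add and each stays a separate island — 2 connected regions. The result has 2 disconnected regions.

2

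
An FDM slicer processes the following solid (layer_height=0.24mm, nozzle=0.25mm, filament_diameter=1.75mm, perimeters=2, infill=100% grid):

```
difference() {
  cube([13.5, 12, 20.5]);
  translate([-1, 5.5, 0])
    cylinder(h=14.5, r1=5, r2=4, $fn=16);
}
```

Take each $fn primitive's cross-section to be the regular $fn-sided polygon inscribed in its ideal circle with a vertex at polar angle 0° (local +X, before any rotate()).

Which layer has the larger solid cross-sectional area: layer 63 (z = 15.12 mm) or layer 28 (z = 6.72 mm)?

layer 63 (z = 15.12 mm)

Layer 63 (z = 15.12): the 13.5×12 cube contributes its full rectangle (area 162.00 mm²); the cone at (-1, 5.5) is absent (z outside [0, 14.5]); Subtracting the remaining from the first: none of the subtracted shapes is present at this height, so the 13.5×12 cube is unchanged — area = 162.00 mm². So its area = 162.00 mm². Layer 28 (z = 6.72): the cube is present — its section is the full 13.5×12 rectangle (area 162.00 mm²); the cone at (-1, 5.5) contributes a regular 16-gon of circumradius 4.537 (interpolated between r1=5 and r2=4 at t=0.463) (area = (16/2)·4.537²·sin(360°/16) = 63.01 mm²); After the difference (first − rest): starting from the 13.5×12 cube (162.00 mm²), the cone at (-1, 5.5) partially overlaps it — only the 22.63 mm² overlap (of its 63.01 mm²) is removed, clipping the outline — area = 139.37 mm². So its area = 139.37 mm². Layer 63 is larger (162.00 vs 139.37 mm²).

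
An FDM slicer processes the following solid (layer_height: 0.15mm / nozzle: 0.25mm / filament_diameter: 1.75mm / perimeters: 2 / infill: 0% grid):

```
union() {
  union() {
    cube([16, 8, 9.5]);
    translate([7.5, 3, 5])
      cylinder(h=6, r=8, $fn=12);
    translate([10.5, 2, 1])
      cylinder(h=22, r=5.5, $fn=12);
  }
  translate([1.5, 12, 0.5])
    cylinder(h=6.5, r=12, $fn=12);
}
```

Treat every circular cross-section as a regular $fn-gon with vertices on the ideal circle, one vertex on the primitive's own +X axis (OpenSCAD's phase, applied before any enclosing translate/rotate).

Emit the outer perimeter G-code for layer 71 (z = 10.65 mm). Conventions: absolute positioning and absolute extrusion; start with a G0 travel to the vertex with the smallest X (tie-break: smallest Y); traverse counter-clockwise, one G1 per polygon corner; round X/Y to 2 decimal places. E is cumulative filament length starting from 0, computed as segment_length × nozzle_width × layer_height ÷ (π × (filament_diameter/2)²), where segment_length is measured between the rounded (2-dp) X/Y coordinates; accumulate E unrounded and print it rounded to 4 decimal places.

G0 X-0.50 Y3.00 Z10.65
G1 X0.57 Y-1.00 E0.0646
G1 X3.50 Y-3.93 E0.1292
G1 X7.50 Y-5.00 E0.1937
G1 X11.50 Y-3.93 E0.2583
G1 X12.45 Y-2.98 E0.2792
G1 X13.25 Y-2.76 E0.2922
G1 X15.26 Y-0.75 E0.3365
G1 X16.00 Y2.00 E0.3809
G1 X15.26 Y4.75 E0.4253
G1 X14.95 Y5.07 E0.4322
G1 X14.43 Y7.00 E0.4634
G1 X11.50 Y9.93 E0.5280
G1 X7.50 Y11.00 E0.5925
G1 X3.50 Y9.93 E0.6571
G1 X0.57 Y7.00 E0.7217
G1 X-0.50 Y3.00 E0.7862

At z = 10.65 mm: the cube is not intersected at this z (z outside [0, 9.5]); the r=8 cylinder at (7.5, 3) gives a regular 12-gon of circumradius 8 (constant along its height); the r=5.5 cylinder at (10.5, 2) gives a regular 12-gon of circumradius 5.5 (constant along its height); Combining (union): the regions partially overlap (shared area 86.43 mm²), so overlapping operands fuse into one piece — 1 connected region; the cylinder at (1.5, 12) is not intersected at this z (z outside [0.5, 7]); Taking the union: only that combined region is present, so the union is just that shape — 1 connected region. The outline is a single polygon with 16 vertices. Extrusion per mm of travel: 0.25 × 0.15 / (π × 0.875²) = 0.015591. Accumulating E over each segment gives final E = 0.7862.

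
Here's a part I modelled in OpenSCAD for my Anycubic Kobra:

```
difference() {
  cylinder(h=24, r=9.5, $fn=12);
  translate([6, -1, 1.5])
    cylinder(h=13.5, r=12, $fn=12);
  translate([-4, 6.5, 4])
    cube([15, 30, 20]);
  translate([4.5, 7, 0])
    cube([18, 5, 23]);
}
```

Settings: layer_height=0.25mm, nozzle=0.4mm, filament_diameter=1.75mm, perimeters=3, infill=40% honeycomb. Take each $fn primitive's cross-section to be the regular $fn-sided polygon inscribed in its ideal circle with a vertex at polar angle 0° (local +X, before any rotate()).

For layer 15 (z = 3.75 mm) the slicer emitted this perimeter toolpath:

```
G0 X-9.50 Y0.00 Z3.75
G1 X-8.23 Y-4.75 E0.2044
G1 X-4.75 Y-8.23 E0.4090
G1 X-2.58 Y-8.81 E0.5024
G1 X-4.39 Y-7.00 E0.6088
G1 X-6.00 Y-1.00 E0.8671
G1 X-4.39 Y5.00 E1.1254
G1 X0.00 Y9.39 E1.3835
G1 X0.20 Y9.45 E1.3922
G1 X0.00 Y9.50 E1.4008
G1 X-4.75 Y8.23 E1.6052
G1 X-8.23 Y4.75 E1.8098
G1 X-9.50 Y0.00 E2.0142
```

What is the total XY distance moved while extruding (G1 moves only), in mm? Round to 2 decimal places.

Sum the Euclidean lengths of each G1 segment: total = 48.45 mm.

48.45 mm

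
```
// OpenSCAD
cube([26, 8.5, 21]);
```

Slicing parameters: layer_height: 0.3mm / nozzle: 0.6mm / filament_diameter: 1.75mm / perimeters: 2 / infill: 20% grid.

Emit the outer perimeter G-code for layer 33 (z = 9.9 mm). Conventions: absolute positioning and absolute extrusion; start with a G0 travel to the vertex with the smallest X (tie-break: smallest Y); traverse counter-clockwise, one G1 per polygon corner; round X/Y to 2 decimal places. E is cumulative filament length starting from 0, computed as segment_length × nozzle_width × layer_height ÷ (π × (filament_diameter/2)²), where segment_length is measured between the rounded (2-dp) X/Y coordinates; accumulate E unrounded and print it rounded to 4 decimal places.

At z = 9.9 mm: the 26×8.5 cube contributes its full rectangle. The outline is a single polygon with 4 vertices. Extrusion per mm of travel: 0.6 × 0.3 / (π × 0.875²) = 0.074835. Accumulating E over each segment gives final E = 5.1636.

G0 X0.00 Y0.00 Z9.90
G1 X26.00 Y0.00 E1.9457
G1 X26.00 Y8.50 E2.5818
G1 X0.00 Y8.50 E4.5275
G1 X0.00 Y0.00 E5.1636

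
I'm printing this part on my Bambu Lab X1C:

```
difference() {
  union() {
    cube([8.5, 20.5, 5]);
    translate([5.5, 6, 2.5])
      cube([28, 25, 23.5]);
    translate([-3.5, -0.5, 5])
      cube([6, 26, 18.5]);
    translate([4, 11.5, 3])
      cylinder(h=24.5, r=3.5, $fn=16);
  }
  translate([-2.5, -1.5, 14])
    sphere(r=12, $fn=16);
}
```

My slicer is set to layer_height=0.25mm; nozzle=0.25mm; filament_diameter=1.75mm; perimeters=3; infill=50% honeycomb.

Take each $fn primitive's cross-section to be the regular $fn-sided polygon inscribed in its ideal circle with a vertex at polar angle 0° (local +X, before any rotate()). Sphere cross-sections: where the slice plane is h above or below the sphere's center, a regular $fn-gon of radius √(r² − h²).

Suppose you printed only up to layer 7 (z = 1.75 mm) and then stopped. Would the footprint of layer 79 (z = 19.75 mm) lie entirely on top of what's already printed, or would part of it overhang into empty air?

part overhangs

Compare the two slices. At z = 1.75: the cube is present — its section is the full 8.5×20.5 rectangle (area 174.25 mm²); the cube at (5.5, 6) is absent (z outside [2.5, 26]); the cube at (-3.5, -0.5) is absent (z outside [5, 23.5]); the cylinder at (4, 11.5) is not intersected at this z (z outside [3, 27.5]); Merging all regions: only the 8.5×20.5 cube is present, so the union is just that shape — area = 174.25 mm²; the sphere at (-2.5, -1.5) is not intersected at this z (|z−center|=12.250 > r=12); After the difference (first − rest): none of the subtracted shapes is present at this height, so the result so far is unchanged — area = 174.25 mm². At z = 19.75: the cube is not intersected at this z (z outside [0, 5]); the 28×25 cube at (5.5, 6) contributes its full rectangle (area 700.00 mm²); the cube at (-3.5, -0.5) is present — its section is the full 6×26 rectangle (area 156.00 mm²); the r=3.5 cylinder at (4, 11.5) gives a regular 16-gon of circumradius 3.5 (constant along its height) (area = (16/2)·3.500²·sin(360°/16) = 37.50 mm²); Combining (union): the regions partially overlap — summed areas 893.50 mm² minus the doubly-counted overlap 17.42 mm² gives 876.08 mm² — area = 876.08 mm²; the r=12 sphere at (-2.5, -1.5) contributes a regular 16-gon of circumradius √(12²−5.75²) = 10.533 (area = (16/2)·10.533²·sin(360°/16) = 339.63 mm²); After the difference (first − rest): starting from that combined region (876.08 mm²), the r=12 sphere at (-2.5, -1.5) partially overlaps it — only the 54.39 mm² overlap (of its 339.63 mm²) is removed, clipping the outline — area = 821.69 mm². Checking containment: at z = 19.75 the cross-section extends beyond the z = 1.75 cross-section by about 727.36 mm².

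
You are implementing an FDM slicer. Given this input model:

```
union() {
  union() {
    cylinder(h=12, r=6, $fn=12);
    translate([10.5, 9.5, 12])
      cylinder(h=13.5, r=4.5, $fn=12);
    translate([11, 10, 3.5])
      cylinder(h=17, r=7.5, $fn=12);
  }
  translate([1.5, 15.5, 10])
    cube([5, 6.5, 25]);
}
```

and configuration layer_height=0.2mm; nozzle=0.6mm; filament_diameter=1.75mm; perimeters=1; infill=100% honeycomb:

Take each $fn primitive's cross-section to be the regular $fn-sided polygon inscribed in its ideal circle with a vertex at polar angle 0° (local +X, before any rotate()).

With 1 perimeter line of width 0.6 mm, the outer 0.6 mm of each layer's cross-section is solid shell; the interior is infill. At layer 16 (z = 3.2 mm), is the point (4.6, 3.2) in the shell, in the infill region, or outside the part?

shell

At z = 3.2 mm: the r=6 cylinder contributes a regular 12-gon of circumradius 6; the cylinder at (10.5, 9.5) does not reach this height (z outside [12, 25.5]); the cylinder at (11, 10) does not reach this height (z outside [3.5, 20.5]); Combining (union): only the r=6 cylinder is present, so the union is just that shape — 1 connected region; the cube at (1.5, 15.5) does not reach this height (z outside [10, 35]); Combining (union): only that combined region is present, so the union is just that shape — 1 connected region. Overall, the cross-section is a single solid region. The nearest boundary edge runs (5.20, 3.00)→(3.00, 5.20); distance from the point to it = 0.28 mm. The point is inside the cross-section, 0.28 mm from the nearest boundary — within the 0.6 mm shell band (1 × 0.6).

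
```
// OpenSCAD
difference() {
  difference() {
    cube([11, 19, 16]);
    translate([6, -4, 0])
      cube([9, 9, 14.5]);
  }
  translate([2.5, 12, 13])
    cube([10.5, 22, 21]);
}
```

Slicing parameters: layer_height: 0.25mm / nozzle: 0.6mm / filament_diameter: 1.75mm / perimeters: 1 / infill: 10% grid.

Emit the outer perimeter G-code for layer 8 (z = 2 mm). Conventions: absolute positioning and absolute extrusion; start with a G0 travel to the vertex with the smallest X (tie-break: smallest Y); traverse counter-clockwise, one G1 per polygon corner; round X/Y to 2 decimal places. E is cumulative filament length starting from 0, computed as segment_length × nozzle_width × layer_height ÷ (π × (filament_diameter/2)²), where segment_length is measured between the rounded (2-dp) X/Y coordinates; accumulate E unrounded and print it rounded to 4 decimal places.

G0 X0.00 Y0.00 Z2.00
G1 X6.00 Y0.00 E0.3742
G1 X6.00 Y5.00 E0.6860
G1 X11.00 Y5.00 E0.9978
G1 X11.00 Y19.00 E1.8709
G1 X0.00 Y19.00 E2.5569
G1 X0.00 Y0.00 E3.7418

At z = 2 mm: the 11×19 cube contributes its full rectangle; the cube at (6, -4) is present — its section is the full 9×9 rectangle; Subtracting the remaining from the first: starting from the 11×19 cube, the 9×9 cube at (6, -4) partially overlaps it — only the 25.00 mm² overlap (of its 81.00 mm²) is removed, clipping the outline — 1 connected region; the cube at (2.5, 12) is not intersected at this z (z outside [13, 34]); Subtracting the remaining from the first: none of the subtracted shapes is present at this height, so the result so far is unchanged — 1 connected region. The outline is a single polygon with 6 vertices. Extrusion per mm of travel: 0.6 × 0.25 / (π × 0.875²) = 0.062363. Accumulating E over each segment gives final E = 3.7418.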